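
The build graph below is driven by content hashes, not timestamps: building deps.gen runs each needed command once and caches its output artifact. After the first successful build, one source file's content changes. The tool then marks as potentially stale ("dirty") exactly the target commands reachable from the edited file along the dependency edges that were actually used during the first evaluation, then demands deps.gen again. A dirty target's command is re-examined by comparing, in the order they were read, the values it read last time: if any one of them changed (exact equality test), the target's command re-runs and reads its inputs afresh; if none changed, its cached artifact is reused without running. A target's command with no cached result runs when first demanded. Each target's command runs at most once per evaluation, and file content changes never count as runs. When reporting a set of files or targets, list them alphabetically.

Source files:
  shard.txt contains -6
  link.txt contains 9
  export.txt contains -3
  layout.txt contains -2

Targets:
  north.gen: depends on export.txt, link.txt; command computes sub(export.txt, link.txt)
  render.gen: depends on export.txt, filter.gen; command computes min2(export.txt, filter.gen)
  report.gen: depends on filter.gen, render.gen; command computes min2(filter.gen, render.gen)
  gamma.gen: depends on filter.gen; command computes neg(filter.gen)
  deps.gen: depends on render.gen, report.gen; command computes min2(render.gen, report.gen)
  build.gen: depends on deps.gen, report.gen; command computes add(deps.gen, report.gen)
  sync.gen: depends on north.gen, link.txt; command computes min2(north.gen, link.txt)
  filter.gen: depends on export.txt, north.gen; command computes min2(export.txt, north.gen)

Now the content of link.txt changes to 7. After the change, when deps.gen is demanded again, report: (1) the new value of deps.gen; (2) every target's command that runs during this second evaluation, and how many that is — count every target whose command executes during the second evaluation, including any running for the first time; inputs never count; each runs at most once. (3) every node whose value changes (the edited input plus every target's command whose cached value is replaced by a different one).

Initial pass — values computed on the first demand:
  north.gen = sub(-3, 9) = -12
  filter.gen = min2(-3, -12) = -12
  render.gen = min2(-3, -12) = -12
  report.gen = min2(-12, -12) = -12
  deps.gen = min2(-12, -12) = -12

Second demand — change propagation:
  north.gen: re-runs because link.txt 9->7; new result -10.
  filter.gen: re-runs because north.gen -12->-10; new result -10.
  render.gen: re-runs because filter.gen -12->-10; new result -10.
  report.gen: re-runs because filter.gen -12->-10; render.gen -12->-10; new result -10.
  deps.gen: re-runs because render.gen -12->-10; report.gen -12->-10; new result -10.

deps.gen now evaluates to -10.
Run set: deps.gen, filter.gen, north.gen, render.gen, report.gen (5 run).
Changed values: deps.gen, filter.gen, link.txt, north.gen, render.gen, report.gen.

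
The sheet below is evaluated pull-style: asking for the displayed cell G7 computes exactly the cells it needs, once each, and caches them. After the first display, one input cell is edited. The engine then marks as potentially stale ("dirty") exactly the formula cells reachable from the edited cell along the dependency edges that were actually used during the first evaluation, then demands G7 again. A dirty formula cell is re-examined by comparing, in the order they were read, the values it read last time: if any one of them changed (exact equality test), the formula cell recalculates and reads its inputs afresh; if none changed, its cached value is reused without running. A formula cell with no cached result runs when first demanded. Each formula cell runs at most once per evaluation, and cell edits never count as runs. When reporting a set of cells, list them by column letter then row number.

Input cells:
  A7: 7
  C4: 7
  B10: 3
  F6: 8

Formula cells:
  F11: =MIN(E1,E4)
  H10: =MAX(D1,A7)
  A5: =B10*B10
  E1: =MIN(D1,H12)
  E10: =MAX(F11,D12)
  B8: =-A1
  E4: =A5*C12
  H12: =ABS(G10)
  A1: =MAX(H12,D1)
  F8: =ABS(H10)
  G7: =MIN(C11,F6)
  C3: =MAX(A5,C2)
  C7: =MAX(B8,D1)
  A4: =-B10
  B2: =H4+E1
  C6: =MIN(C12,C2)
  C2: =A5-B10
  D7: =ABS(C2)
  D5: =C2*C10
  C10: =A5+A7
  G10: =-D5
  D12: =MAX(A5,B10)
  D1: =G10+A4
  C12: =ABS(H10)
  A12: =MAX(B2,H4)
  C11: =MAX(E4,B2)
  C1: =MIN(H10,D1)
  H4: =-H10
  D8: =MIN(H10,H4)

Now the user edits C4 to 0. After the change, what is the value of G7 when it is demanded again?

Demanding G7 again yields 8.
Note the shortcut — nothing in the graph depends on C4 at all, so no recomputation happens.

First demand of the output computes:
  A4 = -(3) = -3
  A5 = 3 * 3 = 9
  C2 = 9 - 3 = 6
  C10 = 9 + 7 = 16
  D5 = 6 * 16 = 96
  G10 = -(96) = -96
  D1 = -96 + -3 = -99
  H10 = MAX(-99, 7) = 7
  C12 = ABS(7) = 7
  E4 = 9 * 7 = 63
  H4 = -(7) = -7
  H12 = ABS(-96) = 96
  E1 = MIN(-99, 96) = -99
  B2 = -7 + -99 = -106
  C11 = MAX(63, -106) = 63
  G7 = MIN(63, 8) = 8

After the edit, cleaning proceeds:
  no node depends on C4 at all; the second demand re-runs nothing.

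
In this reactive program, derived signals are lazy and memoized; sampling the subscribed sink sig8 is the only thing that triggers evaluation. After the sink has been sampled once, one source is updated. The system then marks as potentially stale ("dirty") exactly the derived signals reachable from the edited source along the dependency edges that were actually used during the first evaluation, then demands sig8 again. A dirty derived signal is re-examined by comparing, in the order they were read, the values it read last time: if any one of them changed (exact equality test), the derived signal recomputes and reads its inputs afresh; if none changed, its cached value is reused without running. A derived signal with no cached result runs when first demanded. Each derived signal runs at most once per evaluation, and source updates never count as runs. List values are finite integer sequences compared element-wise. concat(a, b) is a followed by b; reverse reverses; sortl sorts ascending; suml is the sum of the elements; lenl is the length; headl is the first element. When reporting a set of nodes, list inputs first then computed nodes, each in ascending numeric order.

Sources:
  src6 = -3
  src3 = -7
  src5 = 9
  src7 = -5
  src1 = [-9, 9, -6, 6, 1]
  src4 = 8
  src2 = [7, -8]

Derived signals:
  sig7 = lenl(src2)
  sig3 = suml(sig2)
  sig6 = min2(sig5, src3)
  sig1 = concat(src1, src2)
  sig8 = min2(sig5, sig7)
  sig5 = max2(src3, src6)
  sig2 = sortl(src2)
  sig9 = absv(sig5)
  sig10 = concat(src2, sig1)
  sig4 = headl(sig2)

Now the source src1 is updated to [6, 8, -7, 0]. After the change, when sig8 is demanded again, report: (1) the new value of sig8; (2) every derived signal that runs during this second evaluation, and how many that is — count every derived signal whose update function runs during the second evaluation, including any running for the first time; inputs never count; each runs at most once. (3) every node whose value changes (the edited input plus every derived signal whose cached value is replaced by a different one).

First demand of the output computes:
  sig5 = max2(-7, -3) = -3
  sig7 = lenl([7, -8]) = 2
  sig8 = min2(-3, 2) = -3

After the edit, cleaning proceeds:
  src1 only reaches undemanded nodes; the second demand re-runs nothing.

Note the shortcut — src1 feeds only undemanded nodes, so no recomputation happens.

Demanding sig8 again yields -3.
0 derived signals run: none.
The nodes whose values change: src1.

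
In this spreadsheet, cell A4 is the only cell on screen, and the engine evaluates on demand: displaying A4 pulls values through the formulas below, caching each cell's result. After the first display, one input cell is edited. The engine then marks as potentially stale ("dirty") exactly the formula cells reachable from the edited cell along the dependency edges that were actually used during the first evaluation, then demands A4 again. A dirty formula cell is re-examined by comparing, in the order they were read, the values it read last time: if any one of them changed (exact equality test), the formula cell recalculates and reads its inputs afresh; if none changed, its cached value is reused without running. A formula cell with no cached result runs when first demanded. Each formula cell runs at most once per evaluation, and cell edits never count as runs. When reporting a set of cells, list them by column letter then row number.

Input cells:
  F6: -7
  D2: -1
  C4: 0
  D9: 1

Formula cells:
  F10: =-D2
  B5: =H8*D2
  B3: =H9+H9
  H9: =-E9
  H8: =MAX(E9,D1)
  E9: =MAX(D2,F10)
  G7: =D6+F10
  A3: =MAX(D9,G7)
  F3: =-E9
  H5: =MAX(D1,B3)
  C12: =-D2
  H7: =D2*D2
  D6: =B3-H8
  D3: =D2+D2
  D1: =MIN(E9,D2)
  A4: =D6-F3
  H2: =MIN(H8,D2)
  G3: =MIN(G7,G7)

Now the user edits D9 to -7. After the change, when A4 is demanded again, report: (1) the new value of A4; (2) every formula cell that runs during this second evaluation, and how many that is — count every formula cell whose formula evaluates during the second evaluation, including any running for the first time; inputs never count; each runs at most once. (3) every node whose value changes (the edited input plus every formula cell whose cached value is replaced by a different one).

A4 now evaluates to -2.
Run set: none (0 run).
Changed values: D9.
The important point: nothing the output needs ever reads D9, so the edit is invisible to it.

Initial pass — values computed on the first demand:
  F10 = -(-1) = 1
  E9 = MAX(-1, 1) = 1
  D1 = MIN(1, -1) = -1
  F3 = -(1) = -1
  H8 = MAX(1, -1) = 1
  H9 = -(1) = -1
  B3 = -1 + -1 = -2
  D6 = -2 - 1 = -3
  A4 = -3 - -1 = -2

Second demand — change propagation:
  no demanded computation ever read D9, so the edit dirties nothing and nothing runs.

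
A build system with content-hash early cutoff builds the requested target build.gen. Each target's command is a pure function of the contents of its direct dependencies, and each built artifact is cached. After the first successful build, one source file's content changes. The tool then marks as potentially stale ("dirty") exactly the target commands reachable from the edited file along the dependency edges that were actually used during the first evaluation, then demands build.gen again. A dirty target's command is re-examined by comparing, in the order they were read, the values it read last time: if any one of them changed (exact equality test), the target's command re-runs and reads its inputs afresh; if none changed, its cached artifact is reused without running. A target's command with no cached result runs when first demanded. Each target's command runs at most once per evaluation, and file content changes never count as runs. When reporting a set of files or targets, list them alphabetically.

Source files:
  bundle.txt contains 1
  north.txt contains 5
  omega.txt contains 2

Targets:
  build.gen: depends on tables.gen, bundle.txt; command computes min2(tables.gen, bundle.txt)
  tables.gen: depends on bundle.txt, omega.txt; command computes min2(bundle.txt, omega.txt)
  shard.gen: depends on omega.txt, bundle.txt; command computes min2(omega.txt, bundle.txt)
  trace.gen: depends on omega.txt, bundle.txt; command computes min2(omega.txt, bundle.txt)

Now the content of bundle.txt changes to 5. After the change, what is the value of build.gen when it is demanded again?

New value of build.gen: 2.

First evaluation (everything demanded from the output):
  tables.gen = min2(1, 2) = 1
  build.gen = min2(1, 1) = 1

Propagation after the edit:
  tables.gen: runs — bundle.txt 1->5; result 2.
  build.gen: runs — tables.gen 1->2; bundle.txt 1->5; result 2.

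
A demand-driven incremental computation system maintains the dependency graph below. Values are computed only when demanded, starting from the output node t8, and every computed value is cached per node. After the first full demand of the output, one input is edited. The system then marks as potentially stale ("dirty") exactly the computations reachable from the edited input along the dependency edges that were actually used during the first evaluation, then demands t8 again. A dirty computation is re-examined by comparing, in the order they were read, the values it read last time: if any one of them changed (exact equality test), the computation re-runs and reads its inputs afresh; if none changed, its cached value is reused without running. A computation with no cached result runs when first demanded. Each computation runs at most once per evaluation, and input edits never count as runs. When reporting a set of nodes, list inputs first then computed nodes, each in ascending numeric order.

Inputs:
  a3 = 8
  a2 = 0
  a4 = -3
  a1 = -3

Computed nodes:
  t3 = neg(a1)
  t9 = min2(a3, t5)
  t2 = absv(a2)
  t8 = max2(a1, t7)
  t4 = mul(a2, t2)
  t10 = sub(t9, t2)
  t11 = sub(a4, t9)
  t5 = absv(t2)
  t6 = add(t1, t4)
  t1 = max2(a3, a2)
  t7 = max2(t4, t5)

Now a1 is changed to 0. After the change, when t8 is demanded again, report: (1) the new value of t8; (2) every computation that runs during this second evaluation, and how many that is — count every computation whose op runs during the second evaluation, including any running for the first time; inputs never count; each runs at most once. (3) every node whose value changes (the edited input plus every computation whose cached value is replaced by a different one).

New value of t8: 0.
Computations that run: t8 — 1 in total.
Values that change: a1.

First evaluation (everything demanded from the output):
  t2 = absv(0) = 0
  t4 = mul(0, 0) = 0
  t5 = absv(0) = 0
  t7 = max2(0, 0) = 0
  t8 = max2(-3, 0) = 0

Propagation after the edit:
  t8: runs — a1 -3->0; result 0 (same value as before).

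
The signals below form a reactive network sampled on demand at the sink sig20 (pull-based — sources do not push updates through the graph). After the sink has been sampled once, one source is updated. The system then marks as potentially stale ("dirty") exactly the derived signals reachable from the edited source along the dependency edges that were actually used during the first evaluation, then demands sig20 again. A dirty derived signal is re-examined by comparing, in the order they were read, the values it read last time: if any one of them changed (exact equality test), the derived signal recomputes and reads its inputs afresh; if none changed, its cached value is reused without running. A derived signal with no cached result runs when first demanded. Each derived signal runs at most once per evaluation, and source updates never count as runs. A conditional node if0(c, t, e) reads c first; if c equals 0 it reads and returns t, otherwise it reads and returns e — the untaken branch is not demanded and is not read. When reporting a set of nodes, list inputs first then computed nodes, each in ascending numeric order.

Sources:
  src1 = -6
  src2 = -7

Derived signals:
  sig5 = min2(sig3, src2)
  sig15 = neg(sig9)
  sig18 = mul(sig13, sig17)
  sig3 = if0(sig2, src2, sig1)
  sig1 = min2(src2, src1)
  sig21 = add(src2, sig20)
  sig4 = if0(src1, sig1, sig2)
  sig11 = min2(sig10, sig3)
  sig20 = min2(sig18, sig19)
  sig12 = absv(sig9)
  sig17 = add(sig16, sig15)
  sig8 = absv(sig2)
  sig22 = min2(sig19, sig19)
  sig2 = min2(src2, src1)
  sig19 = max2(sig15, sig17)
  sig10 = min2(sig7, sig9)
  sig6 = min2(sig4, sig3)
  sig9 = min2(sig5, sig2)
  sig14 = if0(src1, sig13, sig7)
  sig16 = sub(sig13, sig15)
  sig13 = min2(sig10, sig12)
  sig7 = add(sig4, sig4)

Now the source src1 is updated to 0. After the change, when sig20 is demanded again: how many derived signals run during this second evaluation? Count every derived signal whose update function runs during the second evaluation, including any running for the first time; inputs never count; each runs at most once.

Run set: sig1, sig2, sig4 (3 run).
The important point: at sig3 every value read last time is unchanged, so the dirty flag clears without a run.

Initial pass — values computed on the first demand:
  sig1 = min2(-7, -6) = -7
  sig2 = min2(-7, -6) = -7
  sig3 = if0(sig2=-7 -> else branch sig1) = -7
  sig4 = if0(src1=-6 -> else branch sig2) = -7
  sig5 = min2(-7, -7) = -7
  sig7 = add(-7, -7) = -14
  sig9 = min2(-7, -7) = -7
  sig10 = min2(-14, -7) = -14
  sig12 = absv(-7) = 7
  sig13 = min2(-14, 7) = -14
  sig15 = neg(-7) = 7
  sig16 = sub(-14, 7) = -21
  sig17 = add(-21, 7) = -14
  sig18 = mul(-14, -14) = 196
  sig19 = max2(7, -14) = 7
  sig20 = min2(196, 7) = 7

Second demand — change propagation:
  sig1: re-runs because src1 -6->0; new result -7 (unchanged).
  sig2: re-runs because src1 -6->0; new result -7 (unchanged).
  sig3: re-examined; everything it read last time is the same (sig2 unchanged, sig1 unchanged) — cache -7 kept, no run.
  sig4: re-runs because src1 -6->0; new result -7 (unchanged).
  sig5: re-examined; everything it read last time is the same (sig3 unchanged, src2 unchanged) — cache -7 kept, no run.
  sig7: re-examined; everything it read last time is the same (sig4 unchanged, sig4 unchanged) — cache -14 kept, no run.
  sig9: re-examined; everything it read last time is the same (sig5 unchanged, sig2 unchanged) — cache -7 kept, no run.
  sig10: re-examined; everything it read last time is the same (sig7 unchanged, sig9 unchanged) — cache -14 kept, no run.
  sig12: re-examined; everything it read last time is the same (sig9 unchanged) — cache 7 kept, no run.
  sig13: re-examined; everything it read last time is the same (sig10 unchanged, sig12 unchanged) — cache -14 kept, no run.
  sig15: re-examined; everything it read last time is the same (sig9 unchanged) — cache 7 kept, no run.
  sig16: re-examined; everything it read last time is the same (sig13 unchanged, sig15 unchanged) — cache -21 kept, no run.
  sig17: re-examined; everything it read last time is the same (sig16 unchanged, sig15 unchanged) — cache -14 kept, no run.
  sig18: re-examined; everything it read last time is the same (sig13 unchanged, sig17 unchanged) — cache 196 kept, no run.
  sig19: re-examined; everything it read last time is the same (sig15 unchanged, sig17 unchanged) — cache 7 kept, no run.
  sig20: re-examined; everything it read last time is the same (sig18 unchanged, sig19 unchanged) — cache 7 kept, no run.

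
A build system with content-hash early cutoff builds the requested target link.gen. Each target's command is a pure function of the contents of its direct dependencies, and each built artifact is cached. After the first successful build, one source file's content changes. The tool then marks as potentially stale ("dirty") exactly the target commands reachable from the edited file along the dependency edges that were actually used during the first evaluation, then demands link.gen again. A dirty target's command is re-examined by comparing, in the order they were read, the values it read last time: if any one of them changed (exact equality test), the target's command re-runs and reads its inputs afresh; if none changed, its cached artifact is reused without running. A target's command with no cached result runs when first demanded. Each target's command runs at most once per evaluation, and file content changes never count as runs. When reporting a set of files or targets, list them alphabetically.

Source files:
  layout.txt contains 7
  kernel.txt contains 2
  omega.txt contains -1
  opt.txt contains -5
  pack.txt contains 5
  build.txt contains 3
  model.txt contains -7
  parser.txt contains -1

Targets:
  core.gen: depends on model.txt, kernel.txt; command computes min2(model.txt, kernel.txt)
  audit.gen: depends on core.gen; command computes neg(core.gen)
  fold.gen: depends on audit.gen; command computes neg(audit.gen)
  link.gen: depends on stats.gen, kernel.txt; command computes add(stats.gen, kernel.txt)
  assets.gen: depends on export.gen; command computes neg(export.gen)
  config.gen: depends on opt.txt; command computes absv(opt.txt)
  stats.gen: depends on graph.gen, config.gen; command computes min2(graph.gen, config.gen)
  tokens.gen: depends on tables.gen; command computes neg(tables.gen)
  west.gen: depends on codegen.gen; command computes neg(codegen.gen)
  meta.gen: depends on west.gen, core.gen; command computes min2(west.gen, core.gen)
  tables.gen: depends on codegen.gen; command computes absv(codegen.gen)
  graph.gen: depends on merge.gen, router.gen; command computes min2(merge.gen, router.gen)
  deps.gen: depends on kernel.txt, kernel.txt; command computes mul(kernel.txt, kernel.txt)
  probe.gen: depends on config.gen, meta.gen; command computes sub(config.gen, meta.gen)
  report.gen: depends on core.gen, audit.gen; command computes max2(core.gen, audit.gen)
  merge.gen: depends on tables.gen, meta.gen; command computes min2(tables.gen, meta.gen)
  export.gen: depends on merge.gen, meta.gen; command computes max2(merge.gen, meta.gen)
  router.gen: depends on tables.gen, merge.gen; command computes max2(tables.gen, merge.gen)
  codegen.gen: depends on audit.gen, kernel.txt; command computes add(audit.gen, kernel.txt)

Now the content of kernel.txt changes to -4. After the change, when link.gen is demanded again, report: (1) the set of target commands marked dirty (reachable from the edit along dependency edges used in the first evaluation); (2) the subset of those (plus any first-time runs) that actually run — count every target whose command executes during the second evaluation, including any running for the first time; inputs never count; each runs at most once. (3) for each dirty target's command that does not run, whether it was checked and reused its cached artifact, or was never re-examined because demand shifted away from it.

First evaluation (everything demanded from the output):
  config.gen = absv(-5) = 5
  core.gen = min2(-7, 2) = -7
  audit.gen = neg(-7) = 7
  codegen.gen = add(7, 2) = 9
  tables.gen = absv(9) = 9
  west.gen = neg(9) = -9
  meta.gen = min2(-9, -7) = -9
  merge.gen = min2(9, -9) = -9
  router.gen = max2(9, -9) = 9
  graph.gen = min2(-9, 9) = -9
  stats.gen = min2(-9, 5) = -9
  link.gen = add(-9, 2) = -7

Propagation after the edit:
  core.gen: runs — kernel.txt 2->-4; result -7 (same value as before).
  audit.gen: checked — values it read are unchanged (core.gen unchanged); reused cached 7 without running.
  codegen.gen: runs — kernel.txt 2->-4; result 3.
  tables.gen: runs — codegen.gen 9->3; result 3.
  west.gen: runs — codegen.gen 9->3; result -3.
  meta.gen: runs — west.gen -9->-3; result -7.
  merge.gen: runs — tables.gen 9->3; meta.gen -9->-7; result -7.
  router.gen: runs — tables.gen 9->3; merge.gen -9->-7; result 3.
  graph.gen: runs — merge.gen -9->-7; router.gen 9->3; result -7.
  stats.gen: runs — graph.gen -9->-7; result -7.
  link.gen: runs — stats.gen -9->-7; kernel.txt 2->-4; result -11.

Key observation: the cutoff stops propagation at audit.gen — its inputs' values are unchanged, so it reuses its cache.

Marked dirty: audit.gen, codegen.gen, core.gen, graph.gen, link.gen, merge.gen, meta.gen, router.gen, stats.gen, tables.gen, west.gen.
Target commands that run: codegen.gen, core.gen, graph.gen, link.gen, merge.gen, meta.gen, router.gen, stats.gen, tables.gen, west.gen — 10 in total.
Checked but reused from cache: audit.gen.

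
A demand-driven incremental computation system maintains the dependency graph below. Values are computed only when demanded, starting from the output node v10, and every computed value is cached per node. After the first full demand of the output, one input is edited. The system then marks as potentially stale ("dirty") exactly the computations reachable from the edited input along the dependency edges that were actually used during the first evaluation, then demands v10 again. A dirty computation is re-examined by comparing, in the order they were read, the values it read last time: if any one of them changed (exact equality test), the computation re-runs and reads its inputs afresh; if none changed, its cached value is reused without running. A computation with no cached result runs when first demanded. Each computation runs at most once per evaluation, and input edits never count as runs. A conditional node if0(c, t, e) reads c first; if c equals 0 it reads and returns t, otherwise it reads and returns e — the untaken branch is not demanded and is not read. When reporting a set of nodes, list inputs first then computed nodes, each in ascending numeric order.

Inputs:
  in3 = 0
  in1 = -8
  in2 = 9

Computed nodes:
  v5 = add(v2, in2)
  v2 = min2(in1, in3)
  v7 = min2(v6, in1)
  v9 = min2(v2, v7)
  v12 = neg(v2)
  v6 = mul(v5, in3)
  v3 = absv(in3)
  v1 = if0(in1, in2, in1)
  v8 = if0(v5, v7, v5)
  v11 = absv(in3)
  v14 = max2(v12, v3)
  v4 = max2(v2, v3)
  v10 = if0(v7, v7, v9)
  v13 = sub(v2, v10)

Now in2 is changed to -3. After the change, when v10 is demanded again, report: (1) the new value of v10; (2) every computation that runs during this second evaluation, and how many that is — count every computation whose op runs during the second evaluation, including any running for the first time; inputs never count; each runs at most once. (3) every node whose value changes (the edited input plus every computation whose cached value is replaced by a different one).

First evaluation (everything demanded from the output):
  v2 = min2(-8, 0) = -8
  v5 = add(-8, 9) = 1
  v6 = mul(1, 0) = 0
  v7 = min2(0, -8) = -8
  v9 = min2(-8, -8) = -8
  v10 = if0(v7=-8 -> else branch v9) = -8

Propagation after the edit:
  v5: runs — in2 9->-3; result -11.
  v6: runs — v5 1->-11; result 0 (same value as before).
  v7: checked — values it read are unchanged (v6 unchanged, in1 unchanged); reused cached -8 without running.
  v9: checked — values it read are unchanged (v2 unchanged, v7 unchanged); reused cached -8 without running.
  v10: checked — values it read are unchanged (v7 unchanged, v9 unchanged); reused cached -8 without running.

Key observation: the change is absorbed at v6 — it re-runs but produces the same value, and the output's value is unchanged.

New value of v10: -8.
Computations that run: v5, v6 — 2 in total.
Values that change: in2, v5.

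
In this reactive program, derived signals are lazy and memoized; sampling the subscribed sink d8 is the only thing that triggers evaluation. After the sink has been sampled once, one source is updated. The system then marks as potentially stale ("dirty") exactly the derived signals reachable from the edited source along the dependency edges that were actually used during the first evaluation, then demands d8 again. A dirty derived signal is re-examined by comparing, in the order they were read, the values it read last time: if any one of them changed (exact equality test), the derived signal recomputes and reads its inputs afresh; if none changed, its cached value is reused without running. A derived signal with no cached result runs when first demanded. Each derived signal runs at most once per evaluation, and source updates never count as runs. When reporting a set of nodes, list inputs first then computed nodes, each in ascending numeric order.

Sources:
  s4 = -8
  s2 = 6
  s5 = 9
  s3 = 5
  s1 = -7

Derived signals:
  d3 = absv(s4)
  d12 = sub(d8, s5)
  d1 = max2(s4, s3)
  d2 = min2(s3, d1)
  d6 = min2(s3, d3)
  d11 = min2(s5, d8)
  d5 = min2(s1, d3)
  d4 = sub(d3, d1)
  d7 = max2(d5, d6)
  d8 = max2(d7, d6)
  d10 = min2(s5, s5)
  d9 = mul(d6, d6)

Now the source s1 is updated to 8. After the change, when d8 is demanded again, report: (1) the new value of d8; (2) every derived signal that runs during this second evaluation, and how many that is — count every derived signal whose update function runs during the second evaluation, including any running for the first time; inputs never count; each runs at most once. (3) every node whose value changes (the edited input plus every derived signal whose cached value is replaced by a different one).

First demand of the output computes:
  d3 = absv(-8) = 8
  d5 = min2(-7, 8) = -7
  d6 = min2(5, 8) = 5
  d7 = max2(-7, 5) = 5
  d8 = max2(5, 5) = 5

After the edit, cleaning proceeds:
  d5: a read changed (s1 -7->8) — executes, giving 8.
  d7: a read changed (d5 -7->8) — executes, giving 8.
  d8: a read changed (d7 5->8) — executes, giving 8.

Demanding d8 again yields 8.
3 derived signals run: d5, d7, d8.
The nodes whose values change: s1, d5, d7, d8.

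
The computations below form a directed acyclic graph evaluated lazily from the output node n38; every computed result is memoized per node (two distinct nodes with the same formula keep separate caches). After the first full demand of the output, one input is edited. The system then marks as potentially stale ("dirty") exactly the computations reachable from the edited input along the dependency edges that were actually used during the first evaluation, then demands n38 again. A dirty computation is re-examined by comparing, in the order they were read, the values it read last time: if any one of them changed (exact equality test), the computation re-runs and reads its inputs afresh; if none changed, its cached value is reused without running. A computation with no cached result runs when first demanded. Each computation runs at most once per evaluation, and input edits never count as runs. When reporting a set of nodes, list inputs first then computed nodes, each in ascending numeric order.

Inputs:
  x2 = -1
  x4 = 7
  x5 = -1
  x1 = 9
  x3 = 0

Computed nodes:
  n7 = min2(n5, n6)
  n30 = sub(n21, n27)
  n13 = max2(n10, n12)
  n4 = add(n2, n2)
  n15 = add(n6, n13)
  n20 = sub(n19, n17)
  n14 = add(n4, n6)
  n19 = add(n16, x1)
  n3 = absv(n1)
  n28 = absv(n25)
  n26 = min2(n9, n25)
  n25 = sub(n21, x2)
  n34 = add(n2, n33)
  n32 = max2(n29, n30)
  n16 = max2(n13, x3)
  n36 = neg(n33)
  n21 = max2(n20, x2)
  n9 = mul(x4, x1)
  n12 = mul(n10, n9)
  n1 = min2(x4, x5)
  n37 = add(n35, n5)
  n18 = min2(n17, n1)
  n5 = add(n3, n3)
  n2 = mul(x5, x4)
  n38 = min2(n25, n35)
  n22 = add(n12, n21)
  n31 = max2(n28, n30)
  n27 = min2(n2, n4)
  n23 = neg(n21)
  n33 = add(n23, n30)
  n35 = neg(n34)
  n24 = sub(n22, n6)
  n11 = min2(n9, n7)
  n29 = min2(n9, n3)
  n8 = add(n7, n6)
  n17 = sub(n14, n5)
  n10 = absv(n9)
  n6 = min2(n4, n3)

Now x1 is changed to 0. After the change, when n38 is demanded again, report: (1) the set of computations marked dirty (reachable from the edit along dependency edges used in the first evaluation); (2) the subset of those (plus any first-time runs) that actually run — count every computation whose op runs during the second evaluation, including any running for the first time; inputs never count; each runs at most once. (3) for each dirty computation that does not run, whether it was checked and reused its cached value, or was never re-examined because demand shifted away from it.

First demand of the output computes:
  n1 = min2(7, -1) = -1
  n2 = mul(-1, 7) = -7
  n3 = absv(-1) = 1
  n4 = add(-7, -7) = -14
  n5 = add(1, 1) = 2
  n6 = min2(-14, 1) = -14
  n9 = mul(7, 9) = 63
  n10 = absv(63) = 63
  n12 = mul(63, 63) = 3969
  n13 = max2(63, 3969) = 3969
  n14 = add(-14, -14) = -28
  n16 = max2(3969, 0) = 3969
  n17 = sub(-28, 2) = -30
  n19 = add(3969, 9) = 3978
  n20 = sub(3978, -30) = 4008
  n21 = max2(4008, -1) = 4008
  n23 = neg(4008) = -4008
  n25 = sub(4008, -1) = 4009
  n27 = min2(-7, -14) = -14
  n30 = sub(4008, -14) = 4022
  n33 = add(-4008, 4022) = 14
  n34 = add(-7, 14) = 7
  n35 = neg(7) = -7
  n38 = min2(4009, -7) = -7

After the edit, cleaning proceeds:
  n9: a read changed (x1 9->0) — executes, giving 0.
  n10: a read changed (n9 63->0) — executes, giving 0.
  n12: a read changed (n10 63->0; n9 63->0) — executes, giving 0.
  n13: a read changed (n10 63->0; n12 3969->0) — executes, giving 0.
  n16: a read changed (n13 3969->0) — executes, giving 0.
  n19: a read changed (n16 3969->0; x1 9->0) — executes, giving 0.
  n20: a read changed (n19 3978->0) — executes, giving 30.
  n21: a read changed (n20 4008->30) — executes, giving 30.
  n23: a read changed (n21 4008->30) — executes, giving -30.
  n25: a read changed (n21 4008->30) — executes, giving 31.
  n30: a read changed (n21 4008->30) — executes, giving 44.
  n33: a read changed (n23 -4008->-30; n30 4022->44) — executes, giving 14 — identical to its old value.
  n34: dirty, but its reads are unchanged (n2 unchanged, n33 unchanged); cached 7 stands.
  n35: dirty, but its reads are unchanged (n34 unchanged); cached -7 stands.
  n38: a read changed (n25 4009->31) — executes, giving -7 — identical to its old value.

Note where the cutoff bites: n34 is checked, finds nothing changed, and keeps its cache.

The edit dirties: n9, n10, n12, n13, n16, n19, n20, n21, n23, n25, n30, n33, n34, n35, n38.
13 computations run: n9, n10, n12, n13, n16, n19, n20, n21, n23, n25, n30, n33, n38.
Cache hits after checking: n34, n35.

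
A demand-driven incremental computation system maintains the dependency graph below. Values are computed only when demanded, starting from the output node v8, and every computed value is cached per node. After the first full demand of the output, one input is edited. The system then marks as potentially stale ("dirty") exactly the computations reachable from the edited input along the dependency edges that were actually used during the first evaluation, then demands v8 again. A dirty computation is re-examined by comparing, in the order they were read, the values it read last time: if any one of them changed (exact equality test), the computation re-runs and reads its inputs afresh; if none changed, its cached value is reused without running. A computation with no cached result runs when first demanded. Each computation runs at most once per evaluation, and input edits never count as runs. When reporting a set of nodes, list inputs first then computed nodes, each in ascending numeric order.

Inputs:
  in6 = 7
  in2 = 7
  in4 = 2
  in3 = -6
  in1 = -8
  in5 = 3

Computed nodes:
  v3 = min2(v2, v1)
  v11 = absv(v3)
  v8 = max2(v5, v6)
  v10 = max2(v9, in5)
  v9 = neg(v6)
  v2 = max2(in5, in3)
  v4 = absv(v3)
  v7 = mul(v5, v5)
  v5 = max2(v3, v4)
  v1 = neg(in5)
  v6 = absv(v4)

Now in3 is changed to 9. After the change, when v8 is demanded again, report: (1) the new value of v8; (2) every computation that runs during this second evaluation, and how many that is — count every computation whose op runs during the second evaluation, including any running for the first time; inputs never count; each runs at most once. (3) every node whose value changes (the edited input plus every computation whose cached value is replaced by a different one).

New value of v8: 3.
Computations that run: v2, v3 — 2 in total.
Values that change: in3, v2.
Key observation: the change is absorbed at v3 — it re-runs but produces the same value, and the output's value is unchanged.

First evaluation (everything demanded from the output):
  v1 = neg(3) = -3
  v2 = max2(3, -6) = 3
  v3 = min2(3, -3) = -3
  v4 = absv(-3) = 3
  v5 = max2(-3, 3) = 3
  v6 = absv(3) = 3
  v8 = max2(3, 3) = 3

Propagation after the edit:
  v2: runs — in3 -6->9; result 9.
  v3: runs — v2 3->9; result -3 (same value as before).
  v4: checked — values it read are unchanged (v3 unchanged); reused cached 3 without running.
  v5: checked — values it read are unchanged (v3 unchanged, v4 unchanged); reused cached 3 without running.
  v6: checked — values it read are unchanged (v4 unchanged); reused cached 3 without running.
  v8: checked — values it read are unchanged (v5 unchanged, v6 unchanged); reused cached 3 without running.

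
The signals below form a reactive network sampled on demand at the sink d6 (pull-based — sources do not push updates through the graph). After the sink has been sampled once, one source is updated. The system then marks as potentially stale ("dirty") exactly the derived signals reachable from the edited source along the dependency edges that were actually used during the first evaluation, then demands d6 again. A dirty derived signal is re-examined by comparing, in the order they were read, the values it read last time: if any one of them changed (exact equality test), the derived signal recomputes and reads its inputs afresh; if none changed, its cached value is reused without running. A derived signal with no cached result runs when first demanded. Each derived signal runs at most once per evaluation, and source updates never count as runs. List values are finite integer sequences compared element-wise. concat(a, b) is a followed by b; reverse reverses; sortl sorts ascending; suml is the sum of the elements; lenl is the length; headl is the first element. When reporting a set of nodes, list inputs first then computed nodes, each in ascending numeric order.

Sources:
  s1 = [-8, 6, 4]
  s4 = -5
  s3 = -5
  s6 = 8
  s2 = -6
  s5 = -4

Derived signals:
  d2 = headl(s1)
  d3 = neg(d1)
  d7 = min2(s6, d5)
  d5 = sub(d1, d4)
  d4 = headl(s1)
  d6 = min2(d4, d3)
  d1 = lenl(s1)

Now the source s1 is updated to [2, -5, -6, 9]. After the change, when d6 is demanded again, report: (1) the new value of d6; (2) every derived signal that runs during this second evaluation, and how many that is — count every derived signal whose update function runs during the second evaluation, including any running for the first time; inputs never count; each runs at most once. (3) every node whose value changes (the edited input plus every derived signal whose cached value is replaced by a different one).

Initial pass — values computed on the first demand:
  d1 = lenl([-8, 6, 4]) = 3
  d3 = neg(3) = -3
  d4 = headl([-8, 6, 4]) = -8
  d6 = min2(-8, -3) = -8

Second demand — change propagation:
  d1: re-runs because s1 [-8, 6, 4]->[2, -5, -6, 9]; new result 4.
  d3: re-runs because d1 3->4; new result -4.
  d4: re-runs because s1 [-8, 6, 4]->[2, -5, -6, 9]; new result 2.
  d6: re-runs because d4 -8->2; d3 -3->-4; new result -4.

d6 now evaluates to -4.
Run set: d1, d3, d4, d6 (4 run).
Changed values: s1, d1, d3, d4, d6.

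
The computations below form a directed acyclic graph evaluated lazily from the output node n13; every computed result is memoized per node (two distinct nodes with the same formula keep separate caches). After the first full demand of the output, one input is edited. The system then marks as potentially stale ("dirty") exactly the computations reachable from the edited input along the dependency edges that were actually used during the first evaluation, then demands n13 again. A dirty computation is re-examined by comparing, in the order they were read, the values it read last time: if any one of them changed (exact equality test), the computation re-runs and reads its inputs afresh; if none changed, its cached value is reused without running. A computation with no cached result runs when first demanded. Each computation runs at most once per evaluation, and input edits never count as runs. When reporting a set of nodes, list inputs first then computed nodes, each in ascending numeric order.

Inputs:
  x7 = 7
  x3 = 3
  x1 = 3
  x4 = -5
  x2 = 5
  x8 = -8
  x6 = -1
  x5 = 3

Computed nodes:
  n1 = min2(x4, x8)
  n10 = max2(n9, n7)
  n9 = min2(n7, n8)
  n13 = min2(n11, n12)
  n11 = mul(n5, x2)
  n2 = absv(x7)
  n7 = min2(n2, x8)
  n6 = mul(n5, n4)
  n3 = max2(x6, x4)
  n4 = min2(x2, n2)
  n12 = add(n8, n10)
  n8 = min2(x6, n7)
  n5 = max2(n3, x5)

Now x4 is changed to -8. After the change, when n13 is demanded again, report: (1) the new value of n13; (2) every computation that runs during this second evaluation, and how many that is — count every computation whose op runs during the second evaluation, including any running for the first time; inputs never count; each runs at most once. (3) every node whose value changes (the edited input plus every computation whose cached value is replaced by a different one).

Demanding n13 again yields -16.
1 computations run: n3.
The nodes whose values change: x4.
Note the absorption at n3: it re-runs yet its value is the same, leaving the output's value untouched.

First demand of the output computes:
  n2 = absv(7) = 7
  n3 = max2(-1, -5) = -1
  n5 = max2(-1, 3) = 3
  n7 = min2(7, -8) = -8
  n8 = min2(-1, -8) = -8
  n9 = min2(-8, -8) = -8
  n10 = max2(-8, -8) = -8
  n11 = mul(3, 5) = 15
  n12 = add(-8, -8) = -16
  n13 = min2(15, -16) = -16

After the edit, cleaning proceeds:
  n3: a read changed (x4 -5->-8) — executes, giving -1 — identical to its old value.
  n5: dirty, but its reads are unchanged (n3 unchanged, x5 unchanged); cached 3 stands.
  n11: dirty, but its reads are unchanged (n5 unchanged, x2 unchanged); cached 15 stands.
  n13: dirty, but its reads are unchanged (n11 unchanged, n12 unchanged); cached -16 stands.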